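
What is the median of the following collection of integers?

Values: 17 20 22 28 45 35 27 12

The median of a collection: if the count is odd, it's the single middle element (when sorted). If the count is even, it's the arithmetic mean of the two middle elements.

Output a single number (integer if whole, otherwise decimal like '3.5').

Answer: 24.5

Derivation:
Step 1: insert 17 -> lo=[17] (size 1, max 17) hi=[] (size 0) -> median=17
Step 2: insert 20 -> lo=[17] (size 1, max 17) hi=[20] (size 1, min 20) -> median=18.5
Step 3: insert 22 -> lo=[17, 20] (size 2, max 20) hi=[22] (size 1, min 22) -> median=20
Step 4: insert 28 -> lo=[17, 20] (size 2, max 20) hi=[22, 28] (size 2, min 22) -> median=21
Step 5: insert 45 -> lo=[17, 20, 22] (size 3, max 22) hi=[28, 45] (size 2, min 28) -> median=22
Step 6: insert 35 -> lo=[17, 20, 22] (size 3, max 22) hi=[28, 35, 45] (size 3, min 28) -> median=25
Step 7: insert 27 -> lo=[17, 20, 22, 27] (size 4, max 27) hi=[28, 35, 45] (size 3, min 28) -> median=27
Step 8: insert 12 -> lo=[12, 17, 20, 22] (size 4, max 22) hi=[27, 28, 35, 45] (size 4, min 27) -> median=24.5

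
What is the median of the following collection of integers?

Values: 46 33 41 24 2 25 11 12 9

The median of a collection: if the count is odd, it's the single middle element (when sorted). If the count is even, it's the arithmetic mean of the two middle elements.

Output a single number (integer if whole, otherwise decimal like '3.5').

Answer: 24

Derivation:
Step 1: insert 46 -> lo=[46] (size 1, max 46) hi=[] (size 0) -> median=46
Step 2: insert 33 -> lo=[33] (size 1, max 33) hi=[46] (size 1, min 46) -> median=39.5
Step 3: insert 41 -> lo=[33, 41] (size 2, max 41) hi=[46] (size 1, min 46) -> median=41
Step 4: insert 24 -> lo=[24, 33] (size 2, max 33) hi=[41, 46] (size 2, min 41) -> median=37
Step 5: insert 2 -> lo=[2, 24, 33] (size 3, max 33) hi=[41, 46] (size 2, min 41) -> median=33
Step 6: insert 25 -> lo=[2, 24, 25] (size 3, max 25) hi=[33, 41, 46] (size 3, min 33) -> median=29
Step 7: insert 11 -> lo=[2, 11, 24, 25] (size 4, max 25) hi=[33, 41, 46] (size 3, min 33) -> median=25
Step 8: insert 12 -> lo=[2, 11, 12, 24] (size 4, max 24) hi=[25, 33, 41, 46] (size 4, min 25) -> median=24.5
Step 9: insert 9 -> lo=[2, 9, 11, 12, 24] (size 5, max 24) hi=[25, 33, 41, 46] (size 4, min 25) -> median=24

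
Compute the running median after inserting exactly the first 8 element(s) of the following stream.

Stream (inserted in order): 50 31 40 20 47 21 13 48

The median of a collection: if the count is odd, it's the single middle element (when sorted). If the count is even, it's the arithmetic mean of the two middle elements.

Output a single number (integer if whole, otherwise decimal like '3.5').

Answer: 35.5

Derivation:
Step 1: insert 50 -> lo=[50] (size 1, max 50) hi=[] (size 0) -> median=50
Step 2: insert 31 -> lo=[31] (size 1, max 31) hi=[50] (size 1, min 50) -> median=40.5
Step 3: insert 40 -> lo=[31, 40] (size 2, max 40) hi=[50] (size 1, min 50) -> median=40
Step 4: insert 20 -> lo=[20, 31] (size 2, max 31) hi=[40, 50] (size 2, min 40) -> median=35.5
Step 5: insert 47 -> lo=[20, 31, 40] (size 3, max 40) hi=[47, 50] (size 2, min 47) -> median=40
Step 6: insert 21 -> lo=[20, 21, 31] (size 3, max 31) hi=[40, 47, 50] (size 3, min 40) -> median=35.5
Step 7: insert 13 -> lo=[13, 20, 21, 31] (size 4, max 31) hi=[40, 47, 50] (size 3, min 40) -> median=31
Step 8: insert 48 -> lo=[13, 20, 21, 31] (size 4, max 31) hi=[40, 47, 48, 50] (size 4, min 40) -> median=35.5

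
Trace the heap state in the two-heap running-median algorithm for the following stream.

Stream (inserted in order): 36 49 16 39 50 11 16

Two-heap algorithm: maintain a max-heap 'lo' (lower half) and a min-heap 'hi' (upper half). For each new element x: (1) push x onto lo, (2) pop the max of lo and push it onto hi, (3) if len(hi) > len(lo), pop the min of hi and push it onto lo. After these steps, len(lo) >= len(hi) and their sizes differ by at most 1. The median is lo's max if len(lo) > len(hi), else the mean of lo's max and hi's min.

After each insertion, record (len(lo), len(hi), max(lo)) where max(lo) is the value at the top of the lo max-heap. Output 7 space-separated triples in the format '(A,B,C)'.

Answer: (1,0,36) (1,1,36) (2,1,36) (2,2,36) (3,2,39) (3,3,36) (4,3,36)

Derivation:
Step 1: insert 36 -> lo=[36] hi=[] -> (len(lo)=1, len(hi)=0, max(lo)=36)
Step 2: insert 49 -> lo=[36] hi=[49] -> (len(lo)=1, len(hi)=1, max(lo)=36)
Step 3: insert 16 -> lo=[16, 36] hi=[49] -> (len(lo)=2, len(hi)=1, max(lo)=36)
Step 4: insert 39 -> lo=[16, 36] hi=[39, 49] -> (len(lo)=2, len(hi)=2, max(lo)=36)
Step 5: insert 50 -> lo=[16, 36, 39] hi=[49, 50] -> (len(lo)=3, len(hi)=2, max(lo)=39)
Step 6: insert 11 -> lo=[11, 16, 36] hi=[39, 49, 50] -> (len(lo)=3, len(hi)=3, max(lo)=36)
Step 7: insert 16 -> lo=[11, 16, 16, 36] hi=[39, 49, 50] -> (len(lo)=4, len(hi)=3, max(lo)=36)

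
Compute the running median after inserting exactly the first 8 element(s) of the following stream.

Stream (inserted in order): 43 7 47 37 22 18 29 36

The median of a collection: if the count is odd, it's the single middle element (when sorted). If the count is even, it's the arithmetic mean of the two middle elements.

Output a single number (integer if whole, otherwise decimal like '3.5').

Step 1: insert 43 -> lo=[43] (size 1, max 43) hi=[] (size 0) -> median=43
Step 2: insert 7 -> lo=[7] (size 1, max 7) hi=[43] (size 1, min 43) -> median=25
Step 3: insert 47 -> lo=[7, 43] (size 2, max 43) hi=[47] (size 1, min 47) -> median=43
Step 4: insert 37 -> lo=[7, 37] (size 2, max 37) hi=[43, 47] (size 2, min 43) -> median=40
Step 5: insert 22 -> lo=[7, 22, 37] (size 3, max 37) hi=[43, 47] (size 2, min 43) -> median=37
Step 6: insert 18 -> lo=[7, 18, 22] (size 3, max 22) hi=[37, 43, 47] (size 3, min 37) -> median=29.5
Step 7: insert 29 -> lo=[7, 18, 22, 29] (size 4, max 29) hi=[37, 43, 47] (size 3, min 37) -> median=29
Step 8: insert 36 -> lo=[7, 18, 22, 29] (size 4, max 29) hi=[36, 37, 43, 47] (size 4, min 36) -> median=32.5

Answer: 32.5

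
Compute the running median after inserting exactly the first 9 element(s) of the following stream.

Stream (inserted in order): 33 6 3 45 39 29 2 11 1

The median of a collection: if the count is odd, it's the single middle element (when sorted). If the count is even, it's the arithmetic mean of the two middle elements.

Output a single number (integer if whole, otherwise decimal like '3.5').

Answer: 11

Derivation:
Step 1: insert 33 -> lo=[33] (size 1, max 33) hi=[] (size 0) -> median=33
Step 2: insert 6 -> lo=[6] (size 1, max 6) hi=[33] (size 1, min 33) -> median=19.5
Step 3: insert 3 -> lo=[3, 6] (size 2, max 6) hi=[33] (size 1, min 33) -> median=6
Step 4: insert 45 -> lo=[3, 6] (size 2, max 6) hi=[33, 45] (size 2, min 33) -> median=19.5
Step 5: insert 39 -> lo=[3, 6, 33] (size 3, max 33) hi=[39, 45] (size 2, min 39) -> median=33
Step 6: insert 29 -> lo=[3, 6, 29] (size 3, max 29) hi=[33, 39, 45] (size 3, min 33) -> median=31
Step 7: insert 2 -> lo=[2, 3, 6, 29] (size 4, max 29) hi=[33, 39, 45] (size 3, min 33) -> median=29
Step 8: insert 11 -> lo=[2, 3, 6, 11] (size 4, max 11) hi=[29, 33, 39, 45] (size 4, min 29) -> median=20
Step 9: insert 1 -> lo=[1, 2, 3, 6, 11] (size 5, max 11) hi=[29, 33, 39, 45] (size 4, min 29) -> median=11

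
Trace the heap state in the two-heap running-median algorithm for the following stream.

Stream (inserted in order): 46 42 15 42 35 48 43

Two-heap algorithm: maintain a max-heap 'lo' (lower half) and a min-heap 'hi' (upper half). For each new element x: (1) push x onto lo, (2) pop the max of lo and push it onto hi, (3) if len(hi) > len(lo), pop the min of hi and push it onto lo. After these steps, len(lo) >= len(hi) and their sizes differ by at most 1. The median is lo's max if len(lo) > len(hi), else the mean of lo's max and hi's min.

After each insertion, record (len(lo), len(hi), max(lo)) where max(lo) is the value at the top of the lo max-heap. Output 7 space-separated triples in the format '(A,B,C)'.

Answer: (1,0,46) (1,1,42) (2,1,42) (2,2,42) (3,2,42) (3,3,42) (4,3,42)

Derivation:
Step 1: insert 46 -> lo=[46] hi=[] -> (len(lo)=1, len(hi)=0, max(lo)=46)
Step 2: insert 42 -> lo=[42] hi=[46] -> (len(lo)=1, len(hi)=1, max(lo)=42)
Step 3: insert 15 -> lo=[15, 42] hi=[46] -> (len(lo)=2, len(hi)=1, max(lo)=42)
Step 4: insert 42 -> lo=[15, 42] hi=[42, 46] -> (len(lo)=2, len(hi)=2, max(lo)=42)
Step 5: insert 35 -> lo=[15, 35, 42] hi=[42, 46] -> (len(lo)=3, len(hi)=2, max(lo)=42)
Step 6: insert 48 -> lo=[15, 35, 42] hi=[42, 46, 48] -> (len(lo)=3, len(hi)=3, max(lo)=42)
Step 7: insert 43 -> lo=[15, 35, 42, 42] hi=[43, 46, 48] -> (len(lo)=4, len(hi)=3, max(lo)=42)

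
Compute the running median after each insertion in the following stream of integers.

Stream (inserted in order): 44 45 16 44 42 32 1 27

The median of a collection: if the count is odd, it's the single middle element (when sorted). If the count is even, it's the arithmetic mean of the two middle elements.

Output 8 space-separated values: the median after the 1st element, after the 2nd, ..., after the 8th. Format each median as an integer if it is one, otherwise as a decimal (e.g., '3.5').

Answer: 44 44.5 44 44 44 43 42 37

Derivation:
Step 1: insert 44 -> lo=[44] (size 1, max 44) hi=[] (size 0) -> median=44
Step 2: insert 45 -> lo=[44] (size 1, max 44) hi=[45] (size 1, min 45) -> median=44.5
Step 3: insert 16 -> lo=[16, 44] (size 2, max 44) hi=[45] (size 1, min 45) -> median=44
Step 4: insert 44 -> lo=[16, 44] (size 2, max 44) hi=[44, 45] (size 2, min 44) -> median=44
Step 5: insert 42 -> lo=[16, 42, 44] (size 3, max 44) hi=[44, 45] (size 2, min 44) -> median=44
Step 6: insert 32 -> lo=[16, 32, 42] (size 3, max 42) hi=[44, 44, 45] (size 3, min 44) -> median=43
Step 7: insert 1 -> lo=[1, 16, 32, 42] (size 4, max 42) hi=[44, 44, 45] (size 3, min 44) -> median=42
Step 8: insert 27 -> lo=[1, 16, 27, 32] (size 4, max 32) hi=[42, 44, 44, 45] (size 4, min 42) -> median=37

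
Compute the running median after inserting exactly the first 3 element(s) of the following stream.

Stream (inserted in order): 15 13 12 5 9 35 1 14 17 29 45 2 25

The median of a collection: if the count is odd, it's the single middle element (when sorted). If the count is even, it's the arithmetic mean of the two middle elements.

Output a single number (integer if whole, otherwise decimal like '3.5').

Step 1: insert 15 -> lo=[15] (size 1, max 15) hi=[] (size 0) -> median=15
Step 2: insert 13 -> lo=[13] (size 1, max 13) hi=[15] (size 1, min 15) -> median=14
Step 3: insert 12 -> lo=[12, 13] (size 2, max 13) hi=[15] (size 1, min 15) -> median=13

Answer: 13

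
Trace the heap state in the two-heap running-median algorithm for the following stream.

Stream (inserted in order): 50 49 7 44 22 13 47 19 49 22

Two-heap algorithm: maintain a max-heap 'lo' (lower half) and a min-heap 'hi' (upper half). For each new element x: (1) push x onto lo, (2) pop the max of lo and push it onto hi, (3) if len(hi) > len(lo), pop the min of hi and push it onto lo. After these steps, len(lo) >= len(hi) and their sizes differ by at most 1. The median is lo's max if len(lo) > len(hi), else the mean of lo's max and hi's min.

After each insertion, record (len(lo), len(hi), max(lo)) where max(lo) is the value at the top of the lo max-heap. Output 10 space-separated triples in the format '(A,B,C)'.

Step 1: insert 50 -> lo=[50] hi=[] -> (len(lo)=1, len(hi)=0, max(lo)=50)
Step 2: insert 49 -> lo=[49] hi=[50] -> (len(lo)=1, len(hi)=1, max(lo)=49)
Step 3: insert 7 -> lo=[7, 49] hi=[50] -> (len(lo)=2, len(hi)=1, max(lo)=49)
Step 4: insert 44 -> lo=[7, 44] hi=[49, 50] -> (len(lo)=2, len(hi)=2, max(lo)=44)
Step 5: insert 22 -> lo=[7, 22, 44] hi=[49, 50] -> (len(lo)=3, len(hi)=2, max(lo)=44)
Step 6: insert 13 -> lo=[7, 13, 22] hi=[44, 49, 50] -> (len(lo)=3, len(hi)=3, max(lo)=22)
Step 7: insert 47 -> lo=[7, 13, 22, 44] hi=[47, 49, 50] -> (len(lo)=4, len(hi)=3, max(lo)=44)
Step 8: insert 19 -> lo=[7, 13, 19, 22] hi=[44, 47, 49, 50] -> (len(lo)=4, len(hi)=4, max(lo)=22)
Step 9: insert 49 -> lo=[7, 13, 19, 22, 44] hi=[47, 49, 49, 50] -> (len(lo)=5, len(hi)=4, max(lo)=44)
Step 10: insert 22 -> lo=[7, 13, 19, 22, 22] hi=[44, 47, 49, 49, 50] -> (len(lo)=5, len(hi)=5, max(lo)=22)

Answer: (1,0,50) (1,1,49) (2,1,49) (2,2,44) (3,2,44) (3,3,22) (4,3,44) (4,4,22) (5,4,44) (5,5,22)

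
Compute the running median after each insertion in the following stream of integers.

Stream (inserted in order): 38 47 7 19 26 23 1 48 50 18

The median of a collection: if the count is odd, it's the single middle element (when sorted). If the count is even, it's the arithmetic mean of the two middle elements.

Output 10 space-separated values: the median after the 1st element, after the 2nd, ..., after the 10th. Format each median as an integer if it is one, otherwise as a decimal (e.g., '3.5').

Answer: 38 42.5 38 28.5 26 24.5 23 24.5 26 24.5

Derivation:
Step 1: insert 38 -> lo=[38] (size 1, max 38) hi=[] (size 0) -> median=38
Step 2: insert 47 -> lo=[38] (size 1, max 38) hi=[47] (size 1, min 47) -> median=42.5
Step 3: insert 7 -> lo=[7, 38] (size 2, max 38) hi=[47] (size 1, min 47) -> median=38
Step 4: insert 19 -> lo=[7, 19] (size 2, max 19) hi=[38, 47] (size 2, min 38) -> median=28.5
Step 5: insert 26 -> lo=[7, 19, 26] (size 3, max 26) hi=[38, 47] (size 2, min 38) -> median=26
Step 6: insert 23 -> lo=[7, 19, 23] (size 3, max 23) hi=[26, 38, 47] (size 3, min 26) -> median=24.5
Step 7: insert 1 -> lo=[1, 7, 19, 23] (size 4, max 23) hi=[26, 38, 47] (size 3, min 26) -> median=23
Step 8: insert 48 -> lo=[1, 7, 19, 23] (size 4, max 23) hi=[26, 38, 47, 48] (size 4, min 26) -> median=24.5
Step 9: insert 50 -> lo=[1, 7, 19, 23, 26] (size 5, max 26) hi=[38, 47, 48, 50] (size 4, min 38) -> median=26
Step 10: insert 18 -> lo=[1, 7, 18, 19, 23] (size 5, max 23) hi=[26, 38, 47, 48, 50] (size 5, min 26) -> median=24.5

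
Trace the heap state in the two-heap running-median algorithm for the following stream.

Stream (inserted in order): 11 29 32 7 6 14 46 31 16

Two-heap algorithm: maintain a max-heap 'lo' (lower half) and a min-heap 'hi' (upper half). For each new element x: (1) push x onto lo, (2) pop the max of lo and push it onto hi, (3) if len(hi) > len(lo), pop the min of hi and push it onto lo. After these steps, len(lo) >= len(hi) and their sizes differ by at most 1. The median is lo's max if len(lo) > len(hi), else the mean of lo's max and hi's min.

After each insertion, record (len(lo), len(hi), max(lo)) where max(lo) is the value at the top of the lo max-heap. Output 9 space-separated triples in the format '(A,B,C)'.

Answer: (1,0,11) (1,1,11) (2,1,29) (2,2,11) (3,2,11) (3,3,11) (4,3,14) (4,4,14) (5,4,16)

Derivation:
Step 1: insert 11 -> lo=[11] hi=[] -> (len(lo)=1, len(hi)=0, max(lo)=11)
Step 2: insert 29 -> lo=[11] hi=[29] -> (len(lo)=1, len(hi)=1, max(lo)=11)
Step 3: insert 32 -> lo=[11, 29] hi=[32] -> (len(lo)=2, len(hi)=1, max(lo)=29)
Step 4: insert 7 -> lo=[7, 11] hi=[29, 32] -> (len(lo)=2, len(hi)=2, max(lo)=11)
Step 5: insert 6 -> lo=[6, 7, 11] hi=[29, 32] -> (len(lo)=3, len(hi)=2, max(lo)=11)
Step 6: insert 14 -> lo=[6, 7, 11] hi=[14, 29, 32] -> (len(lo)=3, len(hi)=3, max(lo)=11)
Step 7: insert 46 -> lo=[6, 7, 11, 14] hi=[29, 32, 46] -> (len(lo)=4, len(hi)=3, max(lo)=14)
Step 8: insert 31 -> lo=[6, 7, 11, 14] hi=[29, 31, 32, 46] -> (len(lo)=4, len(hi)=4, max(lo)=14)
Step 9: insert 16 -> lo=[6, 7, 11, 14, 16] hi=[29, 31, 32, 46] -> (len(lo)=5, len(hi)=4, max(lo)=16)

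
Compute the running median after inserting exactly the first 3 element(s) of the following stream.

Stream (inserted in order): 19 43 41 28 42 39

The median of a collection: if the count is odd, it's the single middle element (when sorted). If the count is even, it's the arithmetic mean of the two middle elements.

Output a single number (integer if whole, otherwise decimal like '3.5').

Answer: 41

Derivation:
Step 1: insert 19 -> lo=[19] (size 1, max 19) hi=[] (size 0) -> median=19
Step 2: insert 43 -> lo=[19] (size 1, max 19) hi=[43] (size 1, min 43) -> median=31
Step 3: insert 41 -> lo=[19, 41] (size 2, max 41) hi=[43] (size 1, min 43) -> median=41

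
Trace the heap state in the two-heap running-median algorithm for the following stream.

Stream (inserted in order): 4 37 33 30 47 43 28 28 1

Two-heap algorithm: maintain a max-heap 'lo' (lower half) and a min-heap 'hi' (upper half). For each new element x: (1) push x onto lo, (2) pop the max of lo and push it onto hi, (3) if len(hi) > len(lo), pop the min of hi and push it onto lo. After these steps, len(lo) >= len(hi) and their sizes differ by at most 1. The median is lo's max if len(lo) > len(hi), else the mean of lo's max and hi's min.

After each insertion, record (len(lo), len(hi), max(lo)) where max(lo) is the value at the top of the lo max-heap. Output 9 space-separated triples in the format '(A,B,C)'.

Step 1: insert 4 -> lo=[4] hi=[] -> (len(lo)=1, len(hi)=0, max(lo)=4)
Step 2: insert 37 -> lo=[4] hi=[37] -> (len(lo)=1, len(hi)=1, max(lo)=4)
Step 3: insert 33 -> lo=[4, 33] hi=[37] -> (len(lo)=2, len(hi)=1, max(lo)=33)
Step 4: insert 30 -> lo=[4, 30] hi=[33, 37] -> (len(lo)=2, len(hi)=2, max(lo)=30)
Step 5: insert 47 -> lo=[4, 30, 33] hi=[37, 47] -> (len(lo)=3, len(hi)=2, max(lo)=33)
Step 6: insert 43 -> lo=[4, 30, 33] hi=[37, 43, 47] -> (len(lo)=3, len(hi)=3, max(lo)=33)
Step 7: insert 28 -> lo=[4, 28, 30, 33] hi=[37, 43, 47] -> (len(lo)=4, len(hi)=3, max(lo)=33)
Step 8: insert 28 -> lo=[4, 28, 28, 30] hi=[33, 37, 43, 47] -> (len(lo)=4, len(hi)=4, max(lo)=30)
Step 9: insert 1 -> lo=[1, 4, 28, 28, 30] hi=[33, 37, 43, 47] -> (len(lo)=5, len(hi)=4, max(lo)=30)

Answer: (1,0,4) (1,1,4) (2,1,33) (2,2,30) (3,2,33) (3,3,33) (4,3,33) (4,4,30) (5,4,30)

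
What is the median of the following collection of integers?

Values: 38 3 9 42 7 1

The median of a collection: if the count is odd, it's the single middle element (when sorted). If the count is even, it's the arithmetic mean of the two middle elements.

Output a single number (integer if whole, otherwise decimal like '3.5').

Answer: 8

Derivation:
Step 1: insert 38 -> lo=[38] (size 1, max 38) hi=[] (size 0) -> median=38
Step 2: insert 3 -> lo=[3] (size 1, max 3) hi=[38] (size 1, min 38) -> median=20.5
Step 3: insert 9 -> lo=[3, 9] (size 2, max 9) hi=[38] (size 1, min 38) -> median=9
Step 4: insert 42 -> lo=[3, 9] (size 2, max 9) hi=[38, 42] (size 2, min 38) -> median=23.5
Step 5: insert 7 -> lo=[3, 7, 9] (size 3, max 9) hi=[38, 42] (size 2, min 38) -> median=9
Step 6: insert 1 -> lo=[1, 3, 7] (size 3, max 7) hi=[9, 38, 42] (size 3, min 9) -> median=8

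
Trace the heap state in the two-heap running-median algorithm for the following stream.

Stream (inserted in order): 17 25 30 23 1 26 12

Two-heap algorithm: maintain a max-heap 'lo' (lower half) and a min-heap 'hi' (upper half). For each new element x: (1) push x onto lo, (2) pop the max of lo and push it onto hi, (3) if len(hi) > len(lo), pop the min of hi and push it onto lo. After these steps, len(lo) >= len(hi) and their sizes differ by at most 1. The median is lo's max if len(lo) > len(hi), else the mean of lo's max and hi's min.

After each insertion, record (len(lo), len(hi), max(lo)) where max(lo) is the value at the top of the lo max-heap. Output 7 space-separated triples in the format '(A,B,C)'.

Step 1: insert 17 -> lo=[17] hi=[] -> (len(lo)=1, len(hi)=0, max(lo)=17)
Step 2: insert 25 -> lo=[17] hi=[25] -> (len(lo)=1, len(hi)=1, max(lo)=17)
Step 3: insert 30 -> lo=[17, 25] hi=[30] -> (len(lo)=2, len(hi)=1, max(lo)=25)
Step 4: insert 23 -> lo=[17, 23] hi=[25, 30] -> (len(lo)=2, len(hi)=2, max(lo)=23)
Step 5: insert 1 -> lo=[1, 17, 23] hi=[25, 30] -> (len(lo)=3, len(hi)=2, max(lo)=23)
Step 6: insert 26 -> lo=[1, 17, 23] hi=[25, 26, 30] -> (len(lo)=3, len(hi)=3, max(lo)=23)
Step 7: insert 12 -> lo=[1, 12, 17, 23] hi=[25, 26, 30] -> (len(lo)=4, len(hi)=3, max(lo)=23)

Answer: (1,0,17) (1,1,17) (2,1,25) (2,2,23) (3,2,23) (3,3,23) (4,3,23)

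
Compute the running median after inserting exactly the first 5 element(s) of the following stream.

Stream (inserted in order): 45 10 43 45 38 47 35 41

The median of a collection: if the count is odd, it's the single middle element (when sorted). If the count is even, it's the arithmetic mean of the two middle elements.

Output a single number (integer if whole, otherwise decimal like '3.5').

Answer: 43

Derivation:
Step 1: insert 45 -> lo=[45] (size 1, max 45) hi=[] (size 0) -> median=45
Step 2: insert 10 -> lo=[10] (size 1, max 10) hi=[45] (size 1, min 45) -> median=27.5
Step 3: insert 43 -> lo=[10, 43] (size 2, max 43) hi=[45] (size 1, min 45) -> median=43
Step 4: insert 45 -> lo=[10, 43] (size 2, max 43) hi=[45, 45] (size 2, min 45) -> median=44
Step 5: insert 38 -> lo=[10, 38, 43] (size 3, max 43) hi=[45, 45] (size 2, min 45) -> median=43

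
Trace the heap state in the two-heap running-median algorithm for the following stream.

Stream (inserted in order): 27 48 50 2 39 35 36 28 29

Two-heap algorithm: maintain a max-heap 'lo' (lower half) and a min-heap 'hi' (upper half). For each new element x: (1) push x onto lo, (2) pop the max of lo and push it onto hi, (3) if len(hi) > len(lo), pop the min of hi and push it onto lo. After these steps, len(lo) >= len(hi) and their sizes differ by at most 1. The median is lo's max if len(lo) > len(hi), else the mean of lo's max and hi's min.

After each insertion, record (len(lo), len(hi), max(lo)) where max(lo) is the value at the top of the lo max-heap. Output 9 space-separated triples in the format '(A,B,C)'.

Answer: (1,0,27) (1,1,27) (2,1,48) (2,2,27) (3,2,39) (3,3,35) (4,3,36) (4,4,35) (5,4,35)

Derivation:
Step 1: insert 27 -> lo=[27] hi=[] -> (len(lo)=1, len(hi)=0, max(lo)=27)
Step 2: insert 48 -> lo=[27] hi=[48] -> (len(lo)=1, len(hi)=1, max(lo)=27)
Step 3: insert 50 -> lo=[27, 48] hi=[50] -> (len(lo)=2, len(hi)=1, max(lo)=48)
Step 4: insert 2 -> lo=[2, 27] hi=[48, 50] -> (len(lo)=2, len(hi)=2, max(lo)=27)
Step 5: insert 39 -> lo=[2, 27, 39] hi=[48, 50] -> (len(lo)=3, len(hi)=2, max(lo)=39)
Step 6: insert 35 -> lo=[2, 27, 35] hi=[39, 48, 50] -> (len(lo)=3, len(hi)=3, max(lo)=35)
Step 7: insert 36 -> lo=[2, 27, 35, 36] hi=[39, 48, 50] -> (len(lo)=4, len(hi)=3, max(lo)=36)
Step 8: insert 28 -> lo=[2, 27, 28, 35] hi=[36, 39, 48, 50] -> (len(lo)=4, len(hi)=4, max(lo)=35)
Step 9: insert 29 -> lo=[2, 27, 28, 29, 35] hi=[36, 39, 48, 50] -> (len(lo)=5, len(hi)=4, max(lo)=35)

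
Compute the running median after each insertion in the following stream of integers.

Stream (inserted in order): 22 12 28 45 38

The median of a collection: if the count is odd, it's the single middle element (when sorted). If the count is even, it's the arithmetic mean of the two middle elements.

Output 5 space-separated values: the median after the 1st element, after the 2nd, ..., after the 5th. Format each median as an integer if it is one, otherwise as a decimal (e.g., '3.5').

Answer: 22 17 22 25 28

Derivation:
Step 1: insert 22 -> lo=[22] (size 1, max 22) hi=[] (size 0) -> median=22
Step 2: insert 12 -> lo=[12] (size 1, max 12) hi=[22] (size 1, min 22) -> median=17
Step 3: insert 28 -> lo=[12, 22] (size 2, max 22) hi=[28] (size 1, min 28) -> median=22
Step 4: insert 45 -> lo=[12, 22] (size 2, max 22) hi=[28, 45] (size 2, min 28) -> median=25
Step 5: insert 38 -> lo=[12, 22, 28] (size 3, max 28) hi=[38, 45] (size 2, min 38) -> median=28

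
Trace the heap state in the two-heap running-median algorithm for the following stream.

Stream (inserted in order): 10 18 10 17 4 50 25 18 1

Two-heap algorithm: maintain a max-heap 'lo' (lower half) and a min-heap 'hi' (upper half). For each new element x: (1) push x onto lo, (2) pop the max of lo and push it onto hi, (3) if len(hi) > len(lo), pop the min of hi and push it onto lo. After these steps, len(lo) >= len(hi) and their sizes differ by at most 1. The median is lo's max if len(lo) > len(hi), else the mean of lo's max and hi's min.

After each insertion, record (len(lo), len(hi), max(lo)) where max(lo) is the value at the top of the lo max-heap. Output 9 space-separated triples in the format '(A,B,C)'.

Step 1: insert 10 -> lo=[10] hi=[] -> (len(lo)=1, len(hi)=0, max(lo)=10)
Step 2: insert 18 -> lo=[10] hi=[18] -> (len(lo)=1, len(hi)=1, max(lo)=10)
Step 3: insert 10 -> lo=[10, 10] hi=[18] -> (len(lo)=2, len(hi)=1, max(lo)=10)
Step 4: insert 17 -> lo=[10, 10] hi=[17, 18] -> (len(lo)=2, len(hi)=2, max(lo)=10)
Step 5: insert 4 -> lo=[4, 10, 10] hi=[17, 18] -> (len(lo)=3, len(hi)=2, max(lo)=10)
Step 6: insert 50 -> lo=[4, 10, 10] hi=[17, 18, 50] -> (len(lo)=3, len(hi)=3, max(lo)=10)
Step 7: insert 25 -> lo=[4, 10, 10, 17] hi=[18, 25, 50] -> (len(lo)=4, len(hi)=3, max(lo)=17)
Step 8: insert 18 -> lo=[4, 10, 10, 17] hi=[18, 18, 25, 50] -> (len(lo)=4, len(hi)=4, max(lo)=17)
Step 9: insert 1 -> lo=[1, 4, 10, 10, 17] hi=[18, 18, 25, 50] -> (len(lo)=5, len(hi)=4, max(lo)=17)

Answer: (1,0,10) (1,1,10) (2,1,10) (2,2,10) (3,2,10) (3,3,10) (4,3,17) (4,4,17) (5,4,17)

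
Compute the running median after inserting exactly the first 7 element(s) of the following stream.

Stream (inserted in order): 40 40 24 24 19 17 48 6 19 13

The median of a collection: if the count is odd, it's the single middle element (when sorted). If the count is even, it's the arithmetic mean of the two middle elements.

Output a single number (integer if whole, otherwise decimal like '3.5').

Answer: 24

Derivation:
Step 1: insert 40 -> lo=[40] (size 1, max 40) hi=[] (size 0) -> median=40
Step 2: insert 40 -> lo=[40] (size 1, max 40) hi=[40] (size 1, min 40) -> median=40
Step 3: insert 24 -> lo=[24, 40] (size 2, max 40) hi=[40] (size 1, min 40) -> median=40
Step 4: insert 24 -> lo=[24, 24] (size 2, max 24) hi=[40, 40] (size 2, min 40) -> median=32
Step 5: insert 19 -> lo=[19, 24, 24] (size 3, max 24) hi=[40, 40] (size 2, min 40) -> median=24
Step 6: insert 17 -> lo=[17, 19, 24] (size 3, max 24) hi=[24, 40, 40] (size 3, min 24) -> median=24
Step 7: insert 48 -> lo=[17, 19, 24, 24] (size 4, max 24) hi=[40, 40, 48] (size 3, min 40) -> median=24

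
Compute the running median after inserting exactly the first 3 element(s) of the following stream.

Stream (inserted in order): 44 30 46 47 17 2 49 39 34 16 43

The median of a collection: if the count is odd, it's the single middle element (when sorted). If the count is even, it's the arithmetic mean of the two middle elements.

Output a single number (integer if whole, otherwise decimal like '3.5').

Step 1: insert 44 -> lo=[44] (size 1, max 44) hi=[] (size 0) -> median=44
Step 2: insert 30 -> lo=[30] (size 1, max 30) hi=[44] (size 1, min 44) -> median=37
Step 3: insert 46 -> lo=[30, 44] (size 2, max 44) hi=[46] (size 1, min 46) -> median=44

Answer: 44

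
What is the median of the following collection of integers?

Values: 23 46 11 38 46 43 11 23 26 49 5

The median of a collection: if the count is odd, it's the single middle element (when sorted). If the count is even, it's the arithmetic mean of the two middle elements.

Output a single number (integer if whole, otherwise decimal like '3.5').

Step 1: insert 23 -> lo=[23] (size 1, max 23) hi=[] (size 0) -> median=23
Step 2: insert 46 -> lo=[23] (size 1, max 23) hi=[46] (size 1, min 46) -> median=34.5
Step 3: insert 11 -> lo=[11, 23] (size 2, max 23) hi=[46] (size 1, min 46) -> median=23
Step 4: insert 38 -> lo=[11, 23] (size 2, max 23) hi=[38, 46] (size 2, min 38) -> median=30.5
Step 5: insert 46 -> lo=[11, 23, 38] (size 3, max 38) hi=[46, 46] (size 2, min 46) -> median=38
Step 6: insert 43 -> lo=[11, 23, 38] (size 3, max 38) hi=[43, 46, 46] (size 3, min 43) -> median=40.5
Step 7: insert 11 -> lo=[11, 11, 23, 38] (size 4, max 38) hi=[43, 46, 46] (size 3, min 43) -> median=38
Step 8: insert 23 -> lo=[11, 11, 23, 23] (size 4, max 23) hi=[38, 43, 46, 46] (size 4, min 38) -> median=30.5
Step 9: insert 26 -> lo=[11, 11, 23, 23, 26] (size 5, max 26) hi=[38, 43, 46, 46] (size 4, min 38) -> median=26
Step 10: insert 49 -> lo=[11, 11, 23, 23, 26] (size 5, max 26) hi=[38, 43, 46, 46, 49] (size 5, min 38) -> median=32
Step 11: insert 5 -> lo=[5, 11, 11, 23, 23, 26] (size 6, max 26) hi=[38, 43, 46, 46, 49] (size 5, min 38) -> median=26

Answer: 26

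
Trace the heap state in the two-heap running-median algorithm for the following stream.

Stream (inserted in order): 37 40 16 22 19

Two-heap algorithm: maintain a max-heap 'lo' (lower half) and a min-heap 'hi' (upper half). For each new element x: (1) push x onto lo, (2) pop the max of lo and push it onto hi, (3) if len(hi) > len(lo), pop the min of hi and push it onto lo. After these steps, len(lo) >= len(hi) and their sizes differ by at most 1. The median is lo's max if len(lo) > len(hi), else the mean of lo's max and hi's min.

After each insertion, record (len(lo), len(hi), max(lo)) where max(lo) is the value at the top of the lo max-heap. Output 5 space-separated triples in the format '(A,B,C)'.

Answer: (1,0,37) (1,1,37) (2,1,37) (2,2,22) (3,2,22)

Derivation:
Step 1: insert 37 -> lo=[37] hi=[] -> (len(lo)=1, len(hi)=0, max(lo)=37)
Step 2: insert 40 -> lo=[37] hi=[40] -> (len(lo)=1, len(hi)=1, max(lo)=37)
Step 3: insert 16 -> lo=[16, 37] hi=[40] -> (len(lo)=2, len(hi)=1, max(lo)=37)
Step 4: insert 22 -> lo=[16, 22] hi=[37, 40] -> (len(lo)=2, len(hi)=2, max(lo)=22)
Step 5: insert 19 -> lo=[16, 19, 22] hi=[37, 40] -> (len(lo)=3, len(hi)=2, max(lo)=22)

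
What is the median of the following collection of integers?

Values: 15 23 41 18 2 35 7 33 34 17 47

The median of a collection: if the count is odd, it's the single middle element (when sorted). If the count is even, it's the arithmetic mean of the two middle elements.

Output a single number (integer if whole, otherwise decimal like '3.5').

Step 1: insert 15 -> lo=[15] (size 1, max 15) hi=[] (size 0) -> median=15
Step 2: insert 23 -> lo=[15] (size 1, max 15) hi=[23] (size 1, min 23) -> median=19
Step 3: insert 41 -> lo=[15, 23] (size 2, max 23) hi=[41] (size 1, min 41) -> median=23
Step 4: insert 18 -> lo=[15, 18] (size 2, max 18) hi=[23, 41] (size 2, min 23) -> median=20.5
Step 5: insert 2 -> lo=[2, 15, 18] (size 3, max 18) hi=[23, 41] (size 2, min 23) -> median=18
Step 6: insert 35 -> lo=[2, 15, 18] (size 3, max 18) hi=[23, 35, 41] (size 3, min 23) -> median=20.5
Step 7: insert 7 -> lo=[2, 7, 15, 18] (size 4, max 18) hi=[23, 35, 41] (size 3, min 23) -> median=18
Step 8: insert 33 -> lo=[2, 7, 15, 18] (size 4, max 18) hi=[23, 33, 35, 41] (size 4, min 23) -> median=20.5
Step 9: insert 34 -> lo=[2, 7, 15, 18, 23] (size 5, max 23) hi=[33, 34, 35, 41] (size 4, min 33) -> median=23
Step 10: insert 17 -> lo=[2, 7, 15, 17, 18] (size 5, max 18) hi=[23, 33, 34, 35, 41] (size 5, min 23) -> median=20.5
Step 11: insert 47 -> lo=[2, 7, 15, 17, 18, 23] (size 6, max 23) hi=[33, 34, 35, 41, 47] (size 5, min 33) -> median=23

Answer: 23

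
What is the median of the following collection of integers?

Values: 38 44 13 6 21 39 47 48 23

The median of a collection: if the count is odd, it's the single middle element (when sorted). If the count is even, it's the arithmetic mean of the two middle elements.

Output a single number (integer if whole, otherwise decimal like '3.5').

Step 1: insert 38 -> lo=[38] (size 1, max 38) hi=[] (size 0) -> median=38
Step 2: insert 44 -> lo=[38] (size 1, max 38) hi=[44] (size 1, min 44) -> median=41
Step 3: insert 13 -> lo=[13, 38] (size 2, max 38) hi=[44] (size 1, min 44) -> median=38
Step 4: insert 6 -> lo=[6, 13] (size 2, max 13) hi=[38, 44] (size 2, min 38) -> median=25.5
Step 5: insert 21 -> lo=[6, 13, 21] (size 3, max 21) hi=[38, 44] (size 2, min 38) -> median=21
Step 6: insert 39 -> lo=[6, 13, 21] (size 3, max 21) hi=[38, 39, 44] (size 3, min 38) -> median=29.5
Step 7: insert 47 -> lo=[6, 13, 21, 38] (size 4, max 38) hi=[39, 44, 47] (size 3, min 39) -> median=38
Step 8: insert 48 -> lo=[6, 13, 21, 38] (size 4, max 38) hi=[39, 44, 47, 48] (size 4, min 39) -> median=38.5
Step 9: insert 23 -> lo=[6, 13, 21, 23, 38] (size 5, max 38) hi=[39, 44, 47, 48] (size 4, min 39) -> median=38

Answer: 38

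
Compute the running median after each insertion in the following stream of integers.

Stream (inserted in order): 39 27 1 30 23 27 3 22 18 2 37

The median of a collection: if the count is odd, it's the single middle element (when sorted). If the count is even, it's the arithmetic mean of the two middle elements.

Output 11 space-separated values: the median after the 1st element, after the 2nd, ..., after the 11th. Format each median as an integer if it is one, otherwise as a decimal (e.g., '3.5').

Answer: 39 33 27 28.5 27 27 27 25 23 22.5 23

Derivation:
Step 1: insert 39 -> lo=[39] (size 1, max 39) hi=[] (size 0) -> median=39
Step 2: insert 27 -> lo=[27] (size 1, max 27) hi=[39] (size 1, min 39) -> median=33
Step 3: insert 1 -> lo=[1, 27] (size 2, max 27) hi=[39] (size 1, min 39) -> median=27
Step 4: insert 30 -> lo=[1, 27] (size 2, max 27) hi=[30, 39] (size 2, min 30) -> median=28.5
Step 5: insert 23 -> lo=[1, 23, 27] (size 3, max 27) hi=[30, 39] (size 2, min 30) -> median=27
Step 6: insert 27 -> lo=[1, 23, 27] (size 3, max 27) hi=[27, 30, 39] (size 3, min 27) -> median=27
Step 7: insert 3 -> lo=[1, 3, 23, 27] (size 4, max 27) hi=[27, 30, 39] (size 3, min 27) -> median=27
Step 8: insert 22 -> lo=[1, 3, 22, 23] (size 4, max 23) hi=[27, 27, 30, 39] (size 4, min 27) -> median=25
Step 9: insert 18 -> lo=[1, 3, 18, 22, 23] (size 5, max 23) hi=[27, 27, 30, 39] (size 4, min 27) -> median=23
Step 10: insert 2 -> lo=[1, 2, 3, 18, 22] (size 5, max 22) hi=[23, 27, 27, 30, 39] (size 5, min 23) -> median=22.5
Step 11: insert 37 -> lo=[1, 2, 3, 18, 22, 23] (size 6, max 23) hi=[27, 27, 30, 37, 39] (size 5, min 27) -> median=23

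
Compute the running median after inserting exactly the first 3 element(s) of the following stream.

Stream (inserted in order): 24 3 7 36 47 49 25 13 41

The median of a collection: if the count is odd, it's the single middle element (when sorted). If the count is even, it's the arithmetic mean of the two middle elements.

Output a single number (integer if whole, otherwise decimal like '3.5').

Answer: 7

Derivation:
Step 1: insert 24 -> lo=[24] (size 1, max 24) hi=[] (size 0) -> median=24
Step 2: insert 3 -> lo=[3] (size 1, max 3) hi=[24] (size 1, min 24) -> median=13.5
Step 3: insert 7 -> lo=[3, 7] (size 2, max 7) hi=[24] (size 1, min 24) -> median=7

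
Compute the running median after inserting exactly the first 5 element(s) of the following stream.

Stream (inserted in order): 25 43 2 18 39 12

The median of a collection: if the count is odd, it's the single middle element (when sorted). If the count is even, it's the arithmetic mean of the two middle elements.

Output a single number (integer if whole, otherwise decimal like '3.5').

Answer: 25

Derivation:
Step 1: insert 25 -> lo=[25] (size 1, max 25) hi=[] (size 0) -> median=25
Step 2: insert 43 -> lo=[25] (size 1, max 25) hi=[43] (size 1, min 43) -> median=34
Step 3: insert 2 -> lo=[2, 25] (size 2, max 25) hi=[43] (size 1, min 43) -> median=25
Step 4: insert 18 -> lo=[2, 18] (size 2, max 18) hi=[25, 43] (size 2, min 25) -> median=21.5
Step 5: insert 39 -> lo=[2, 18, 25] (size 3, max 25) hi=[39, 43] (size 2, min 39) -> median=25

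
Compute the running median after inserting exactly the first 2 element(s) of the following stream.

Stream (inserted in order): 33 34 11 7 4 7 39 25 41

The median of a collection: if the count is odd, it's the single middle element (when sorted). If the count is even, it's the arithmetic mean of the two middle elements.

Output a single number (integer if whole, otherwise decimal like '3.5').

Answer: 33.5

Derivation:
Step 1: insert 33 -> lo=[33] (size 1, max 33) hi=[] (size 0) -> median=33
Step 2: insert 34 -> lo=[33] (size 1, max 33) hi=[34] (size 1, min 34) -> median=33.5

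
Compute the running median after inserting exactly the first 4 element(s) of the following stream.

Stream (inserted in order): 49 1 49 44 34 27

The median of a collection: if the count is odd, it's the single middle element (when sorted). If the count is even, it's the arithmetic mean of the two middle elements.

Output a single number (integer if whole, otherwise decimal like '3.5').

Answer: 46.5

Derivation:
Step 1: insert 49 -> lo=[49] (size 1, max 49) hi=[] (size 0) -> median=49
Step 2: insert 1 -> lo=[1] (size 1, max 1) hi=[49] (size 1, min 49) -> median=25
Step 3: insert 49 -> lo=[1, 49] (size 2, max 49) hi=[49] (size 1, min 49) -> median=49
Step 4: insert 44 -> lo=[1, 44] (size 2, max 44) hi=[49, 49] (size 2, min 49) -> median=46.5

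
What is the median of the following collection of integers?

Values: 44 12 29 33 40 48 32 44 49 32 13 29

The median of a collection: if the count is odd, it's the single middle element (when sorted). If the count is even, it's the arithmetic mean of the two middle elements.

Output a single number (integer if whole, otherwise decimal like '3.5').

Step 1: insert 44 -> lo=[44] (size 1, max 44) hi=[] (size 0) -> median=44
Step 2: insert 12 -> lo=[12] (size 1, max 12) hi=[44] (size 1, min 44) -> median=28
Step 3: insert 29 -> lo=[12, 29] (size 2, max 29) hi=[44] (size 1, min 44) -> median=29
Step 4: insert 33 -> lo=[12, 29] (size 2, max 29) hi=[33, 44] (size 2, min 33) -> median=31
Step 5: insert 40 -> lo=[12, 29, 33] (size 3, max 33) hi=[40, 44] (size 2, min 40) -> median=33
Step 6: insert 48 -> lo=[12, 29, 33] (size 3, max 33) hi=[40, 44, 48] (size 3, min 40) -> median=36.5
Step 7: insert 32 -> lo=[12, 29, 32, 33] (size 4, max 33) hi=[40, 44, 48] (size 3, min 40) -> median=33
Step 8: insert 44 -> lo=[12, 29, 32, 33] (size 4, max 33) hi=[40, 44, 44, 48] (size 4, min 40) -> median=36.5
Step 9: insert 49 -> lo=[12, 29, 32, 33, 40] (size 5, max 40) hi=[44, 44, 48, 49] (size 4, min 44) -> median=40
Step 10: insert 32 -> lo=[12, 29, 32, 32, 33] (size 5, max 33) hi=[40, 44, 44, 48, 49] (size 5, min 40) -> median=36.5
Step 11: insert 13 -> lo=[12, 13, 29, 32, 32, 33] (size 6, max 33) hi=[40, 44, 44, 48, 49] (size 5, min 40) -> median=33
Step 12: insert 29 -> lo=[12, 13, 29, 29, 32, 32] (size 6, max 32) hi=[33, 40, 44, 44, 48, 49] (size 6, min 33) -> median=32.5

Answer: 32.5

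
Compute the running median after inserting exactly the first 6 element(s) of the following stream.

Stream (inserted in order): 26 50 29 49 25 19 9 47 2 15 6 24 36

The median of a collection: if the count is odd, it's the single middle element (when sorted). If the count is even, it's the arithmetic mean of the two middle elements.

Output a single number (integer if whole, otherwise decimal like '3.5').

Answer: 27.5

Derivation:
Step 1: insert 26 -> lo=[26] (size 1, max 26) hi=[] (size 0) -> median=26
Step 2: insert 50 -> lo=[26] (size 1, max 26) hi=[50] (size 1, min 50) -> median=38
Step 3: insert 29 -> lo=[26, 29] (size 2, max 29) hi=[50] (size 1, min 50) -> median=29
Step 4: insert 49 -> lo=[26, 29] (size 2, max 29) hi=[49, 50] (size 2, min 49) -> median=39
Step 5: insert 25 -> lo=[25, 26, 29] (size 3, max 29) hi=[49, 50] (size 2, min 49) -> median=29
Step 6: insert 19 -> lo=[19, 25, 26] (size 3, max 26) hi=[29, 49, 50] (size 3, min 29) -> median=27.5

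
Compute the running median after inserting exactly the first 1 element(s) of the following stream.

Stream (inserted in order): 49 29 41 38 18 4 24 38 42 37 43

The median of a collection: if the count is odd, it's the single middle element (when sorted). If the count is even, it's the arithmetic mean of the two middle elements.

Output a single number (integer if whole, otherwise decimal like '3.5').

Step 1: insert 49 -> lo=[49] (size 1, max 49) hi=[] (size 0) -> median=49

Answer: 49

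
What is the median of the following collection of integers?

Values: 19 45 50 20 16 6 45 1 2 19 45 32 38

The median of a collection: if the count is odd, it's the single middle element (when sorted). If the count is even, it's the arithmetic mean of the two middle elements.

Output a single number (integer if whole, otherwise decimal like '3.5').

Answer: 20

Derivation:
Step 1: insert 19 -> lo=[19] (size 1, max 19) hi=[] (size 0) -> median=19
Step 2: insert 45 -> lo=[19] (size 1, max 19) hi=[45] (size 1, min 45) -> median=32
Step 3: insert 50 -> lo=[19, 45] (size 2, max 45) hi=[50] (size 1, min 50) -> median=45
Step 4: insert 20 -> lo=[19, 20] (size 2, max 20) hi=[45, 50] (size 2, min 45) -> median=32.5
Step 5: insert 16 -> lo=[16, 19, 20] (size 3, max 20) hi=[45, 50] (size 2, min 45) -> median=20
Step 6: insert 6 -> lo=[6, 16, 19] (size 3, max 19) hi=[20, 45, 50] (size 3, min 20) -> median=19.5
Step 7: insert 45 -> lo=[6, 16, 19, 20] (size 4, max 20) hi=[45, 45, 50] (size 3, min 45) -> median=20
Step 8: insert 1 -> lo=[1, 6, 16, 19] (size 4, max 19) hi=[20, 45, 45, 50] (size 4, min 20) -> median=19.5
Step 9: insert 2 -> lo=[1, 2, 6, 16, 19] (size 5, max 19) hi=[20, 45, 45, 50] (size 4, min 20) -> median=19
Step 10: insert 19 -> lo=[1, 2, 6, 16, 19] (size 5, max 19) hi=[19, 20, 45, 45, 50] (size 5, min 19) -> median=19
Step 11: insert 45 -> lo=[1, 2, 6, 16, 19, 19] (size 6, max 19) hi=[20, 45, 45, 45, 50] (size 5, min 20) -> median=19
Step 12: insert 32 -> lo=[1, 2, 6, 16, 19, 19] (size 6, max 19) hi=[20, 32, 45, 45, 45, 50] (size 6, min 20) -> median=19.5
Step 13: insert 38 -> lo=[1, 2, 6, 16, 19, 19, 20] (size 7, max 20) hi=[32, 38, 45, 45, 45, 50] (size 6, min 32) -> median=20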